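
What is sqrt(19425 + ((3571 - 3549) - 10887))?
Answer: 4*sqrt(535) ≈ 92.520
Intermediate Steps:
sqrt(19425 + ((3571 - 3549) - 10887)) = sqrt(19425 + (22 - 10887)) = sqrt(19425 - 10865) = sqrt(8560) = 4*sqrt(535)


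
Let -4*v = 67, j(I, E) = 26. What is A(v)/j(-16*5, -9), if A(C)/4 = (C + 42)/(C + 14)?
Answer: -202/143 ≈ -1.4126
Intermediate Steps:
v = -67/4 (v = -¼*67 = -67/4 ≈ -16.750)
A(C) = 4*(42 + C)/(14 + C) (A(C) = 4*((C + 42)/(C + 14)) = 4*((42 + C)/(14 + C)) = 4*(42 + C)/(14 + C))
A(v)/j(-16*5, -9) = (4*(42 - 67/4)/(14 - 67/4))/26 = (4*(101/4)/(-11/4))*(1/26) = (4*(-4/11)*(101/4))*(1/26) = -404/11*1/26 = -202/143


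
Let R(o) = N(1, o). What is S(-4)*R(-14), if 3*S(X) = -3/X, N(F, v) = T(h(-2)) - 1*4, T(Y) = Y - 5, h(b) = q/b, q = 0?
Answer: -9/4 ≈ -2.2500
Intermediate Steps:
h(b) = 0 (h(b) = 0/b = 0)
T(Y) = -5 + Y
N(F, v) = -9 (N(F, v) = (-5 + 0) - 1*4 = -5 - 4 = -9)
R(o) = -9
S(X) = -1/X (S(X) = (-3/X)/3 = -1/X)
S(-4)*R(-14) = -1/(-4)*(-9) = -1*(-¼)*(-9) = (¼)*(-9) = -9/4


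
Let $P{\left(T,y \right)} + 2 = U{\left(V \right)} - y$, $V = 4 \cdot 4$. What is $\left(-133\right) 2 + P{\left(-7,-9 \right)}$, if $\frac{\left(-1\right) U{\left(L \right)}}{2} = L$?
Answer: $-291$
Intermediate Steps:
$V = 16$
$U{\left(L \right)} = - 2 L$
$P{\left(T,y \right)} = -34 - y$ ($P{\left(T,y \right)} = -2 - \left(32 + y\right) = -34 - y$)
$\left(-133\right) 2 + P{\left(-7,-9 \right)} = \left(-133\right) 2 - 25 = -266 + \left(-34 + 9\right) = -266 - 25 = -291$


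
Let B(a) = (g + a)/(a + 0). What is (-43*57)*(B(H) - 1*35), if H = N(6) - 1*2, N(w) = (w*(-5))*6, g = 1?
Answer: 15169239/182 ≈ 83348.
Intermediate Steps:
N(w) = -30*w (N(w) = -5*w*6 = -30*w)
H = -182 (H = -30*6 - 1*2 = -180 - 2 = -182)
B(a) = (1 + a)/a (B(a) = (1 + a)/(a + 0) = (1 + a)/a)
(-43*57)*(B(H) - 1*35) = (-43*57)*((1 - 182)/(-182) - 1*35) = -2451*(-1/182*(-181) - 35) = -2451*(181/182 - 35) = -2451*(-6189/182) = 15169239/182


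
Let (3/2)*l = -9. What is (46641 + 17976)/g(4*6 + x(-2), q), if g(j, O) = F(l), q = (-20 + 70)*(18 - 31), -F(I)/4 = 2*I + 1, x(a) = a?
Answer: 64617/44 ≈ 1468.6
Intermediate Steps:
l = -6 (l = (2/3)*(-9) = -6)
F(I) = -4 - 8*I (F(I) = -4*(2*I + 1) = -4*(1 + 2*I) = -4 - 8*I)
q = -650 (q = 50*(-13) = -650)
g(j, O) = 44 (g(j, O) = -4 - 8*(-6) = -4 + 48 = 44)
(46641 + 17976)/g(4*6 + x(-2), q) = (46641 + 17976)/44 = 64617*(1/44) = 64617/44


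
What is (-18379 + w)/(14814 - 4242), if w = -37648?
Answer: -56027/10572 ≈ -5.2996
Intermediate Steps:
(-18379 + w)/(14814 - 4242) = (-18379 - 37648)/(14814 - 4242) = -56027/10572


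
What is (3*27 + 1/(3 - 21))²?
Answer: 2122849/324 ≈ 6552.0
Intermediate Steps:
(3*27 + 1/(3 - 21))² = (81 + 1/(-18))² = (81 - 1/18)² = (1457/18)² = 2122849/324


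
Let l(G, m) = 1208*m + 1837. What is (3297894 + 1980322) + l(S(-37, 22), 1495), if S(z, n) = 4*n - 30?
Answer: 7086013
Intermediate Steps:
S(z, n) = -30 + 4*n
l(G, m) = 1837 + 1208*m
(3297894 + 1980322) + l(S(-37, 22), 1495) = (3297894 + 1980322) + (1837 + 1208*1495) = 5278216 + (1837 + 1805960) = 5278216 + 1807797 = 7086013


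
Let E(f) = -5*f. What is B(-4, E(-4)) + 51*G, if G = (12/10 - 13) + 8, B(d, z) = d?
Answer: -989/5 ≈ -197.80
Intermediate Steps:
G = -19/5 (G = (12*(⅒) - 13) + 8 = (6/5 - 13) + 8 = -59/5 + 8 = -19/5 ≈ -3.8000)
B(-4, E(-4)) + 51*G = -4 + 51*(-19/5) = -4 - 969/5 = -989/5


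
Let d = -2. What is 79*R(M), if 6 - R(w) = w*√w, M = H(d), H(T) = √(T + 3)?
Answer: 395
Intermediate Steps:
H(T) = √(3 + T)
M = 1 (M = √(3 - 2) = √1 = 1)
R(w) = 6 - w^(3/2) (R(w) = 6 - w*√w = 6 - w^(3/2))
79*R(M) = 79*(6 - 1^(3/2)) = 79*(6 - 1*1) = 79*(6 - 1) = 79*5 = 395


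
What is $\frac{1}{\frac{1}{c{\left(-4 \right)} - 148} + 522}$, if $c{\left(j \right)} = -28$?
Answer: $\frac{176}{91871} \approx 0.0019157$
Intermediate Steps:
$\frac{1}{\frac{1}{c{\left(-4 \right)} - 148} + 522} = \frac{1}{\frac{1}{-28 - 148} + 522} = \frac{1}{\frac{1}{-176} + 522} = \frac{1}{- \frac{1}{176} + 522} = \frac{1}{\frac{91871}{176}} = \frac{176}{91871}$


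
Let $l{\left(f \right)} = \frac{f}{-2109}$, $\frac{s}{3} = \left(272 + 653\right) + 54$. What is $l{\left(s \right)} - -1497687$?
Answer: $\frac{1052872982}{703} \approx 1.4977 \cdot 10^{6}$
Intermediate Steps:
$s = 2937$ ($s = 3 \left(\left(272 + 653\right) + 54\right) = 3 \left(925 + 54\right) = 3 \cdot 979 = 2937$)
$l{\left(f \right)} = - \frac{f}{2109}$ ($l{\left(f \right)} = f \left(- \frac{1}{2109}\right) = - \frac{f}{2109}$)
$l{\left(s \right)} - -1497687 = \left(- \frac{1}{2109}\right) 2937 - -1497687 = - \frac{979}{703} + 1497687 = \frac{1052872982}{703}$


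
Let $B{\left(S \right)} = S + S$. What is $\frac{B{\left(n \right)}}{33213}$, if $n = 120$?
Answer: $\frac{80}{11071} \approx 0.0072261$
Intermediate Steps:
$B{\left(S \right)} = 2 S$
$\frac{B{\left(n \right)}}{33213} = \frac{2 \cdot 120}{33213} = 240 \cdot \frac{1}{33213} = \frac{80}{11071}$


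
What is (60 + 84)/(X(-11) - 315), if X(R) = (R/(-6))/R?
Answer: -864/1891 ≈ -0.45690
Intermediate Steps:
X(R) = -⅙ (X(R) = (R*(-⅙))/R = (-R/6)/R = -⅙)
(60 + 84)/(X(-11) - 315) = (60 + 84)/(-⅙ - 315) = 144/(-1891/6) = 144*(-6/1891) = -864/1891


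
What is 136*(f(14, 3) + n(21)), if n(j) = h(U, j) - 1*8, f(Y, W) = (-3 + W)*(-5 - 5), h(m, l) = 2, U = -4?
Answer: -816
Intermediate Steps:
f(Y, W) = 30 - 10*W (f(Y, W) = (-3 + W)*(-10) = 30 - 10*W)
n(j) = -6 (n(j) = 2 - 1*8 = 2 - 8 = -6)
136*(f(14, 3) + n(21)) = 136*((30 - 10*3) - 6) = 136*((30 - 30) - 6) = 136*(0 - 6) = 136*(-6) = -816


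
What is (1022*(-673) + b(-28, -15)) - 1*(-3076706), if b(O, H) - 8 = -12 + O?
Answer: 2388868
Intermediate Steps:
b(O, H) = -4 + O (b(O, H) = 8 + (-12 + O) = -4 + O)
(1022*(-673) + b(-28, -15)) - 1*(-3076706) = (1022*(-673) + (-4 - 28)) - 1*(-3076706) = (-687806 - 32) + 3076706 = -687838 + 3076706 = 2388868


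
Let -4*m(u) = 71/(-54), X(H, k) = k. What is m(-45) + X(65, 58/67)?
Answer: 17285/14472 ≈ 1.1944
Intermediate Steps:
m(u) = 71/216 (m(u) = -71/(4*(-54)) = -71*(-1)/(4*54) = -¼*(-71/54) = 71/216)
m(-45) + X(65, 58/67) = 71/216 + 58/67 = 17285/14472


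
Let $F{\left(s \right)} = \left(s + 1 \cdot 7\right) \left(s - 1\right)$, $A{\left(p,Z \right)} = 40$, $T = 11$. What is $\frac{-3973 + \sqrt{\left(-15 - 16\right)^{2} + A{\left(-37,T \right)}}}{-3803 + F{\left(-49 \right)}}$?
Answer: $\frac{3973}{1703} - \frac{\sqrt{1001}}{1703} \approx 2.3144$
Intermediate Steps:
$F{\left(s \right)} = \left(-1 + s\right) \left(7 + s\right)$ ($F{\left(s \right)} = \left(s + 7\right) \left(-1 + s\right) = \left(7 + s\right) \left(-1 + s\right) = \left(-1 + s\right) \left(7 + s\right)$)
$\frac{-3973 + \sqrt{\left(-15 - 16\right)^{2} + A{\left(-37,T \right)}}}{-3803 + F{\left(-49 \right)}} = \frac{-3973 + \sqrt{\left(-15 - 16\right)^{2} + 40}}{-3803 + \left(-7 + \left(-49\right)^{2} + 6 \left(-49\right)\right)} = \frac{-3973 + \sqrt{\left(-31\right)^{2} + 40}}{-3803 - -2100} = \frac{-3973 + \sqrt{961 + 40}}{-3803 + 2100} = \frac{-3973 + \sqrt{1001}}{-1703} = \left(-3973 + \sqrt{1001}\right) \left(- \frac{1}{1703}\right) = \frac{3973}{1703} - \frac{\sqrt{1001}}{1703}$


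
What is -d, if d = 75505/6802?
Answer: -75505/6802 ≈ -11.100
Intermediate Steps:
d = 75505/6802 (d = 75505*(1/6802) = 75505/6802 ≈ 11.100)
-d = -1*75505/6802 = -75505/6802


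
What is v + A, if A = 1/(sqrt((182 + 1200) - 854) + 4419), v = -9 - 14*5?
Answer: -514210396/6509011 - 4*sqrt(33)/19527033 ≈ -79.000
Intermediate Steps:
v = -79 (v = -9 - 70 = -79)
A = 1/(4419 + 4*sqrt(33)) (A = 1/(sqrt(1382 - 854) + 4419) = 1/(sqrt(528) + 4419) = 1/(4*sqrt(33) + 4419) = 1/(4419 + 4*sqrt(33)) ≈ 0.00022512)
v + A = -79 + (1473/6509011 - 4*sqrt(33)/19527033) = -514210396/6509011 - 4*sqrt(33)/19527033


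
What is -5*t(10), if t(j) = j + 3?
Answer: -65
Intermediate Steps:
t(j) = 3 + j
-5*t(10) = -5*(3 + 10) = -5*13 = -65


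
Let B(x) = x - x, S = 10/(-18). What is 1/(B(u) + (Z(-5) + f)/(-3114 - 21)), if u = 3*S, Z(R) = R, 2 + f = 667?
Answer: -19/4 ≈ -4.7500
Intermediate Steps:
f = 665 (f = -2 + 667 = 665)
S = -5/9 (S = 10*(-1/18) = -5/9 ≈ -0.55556)
u = -5/3 (u = 3*(-5/9) = -5/3 ≈ -1.6667)
B(x) = 0
1/(B(u) + (Z(-5) + f)/(-3114 - 21)) = 1/(0 + (-5 + 665)/(-3114 - 21)) = 1/(0 + 660/(-3135)) = 1/(0 + 660*(-1/3135)) = 1/(0 - 4/19) = 1/(-4/19) = -19/4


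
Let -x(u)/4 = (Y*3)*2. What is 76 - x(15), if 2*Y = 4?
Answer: 124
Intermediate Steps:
Y = 2 (Y = (½)*4 = 2)
x(u) = -48 (x(u) = -4*2*3*2 = -24*2 = -4*12 = -48)
76 - x(15) = 76 - 1*(-48) = 76 + 48 = 124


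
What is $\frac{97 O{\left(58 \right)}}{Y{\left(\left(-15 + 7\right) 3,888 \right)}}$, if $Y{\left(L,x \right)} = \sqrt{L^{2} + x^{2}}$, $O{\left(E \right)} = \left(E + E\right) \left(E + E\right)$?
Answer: $\frac{81577 \sqrt{1370}}{2055} \approx 1469.3$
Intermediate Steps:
$O{\left(E \right)} = 4 E^{2}$ ($O{\left(E \right)} = 2 E 2 E = 4 E^{2}$)
$\frac{97 O{\left(58 \right)}}{Y{\left(\left(-15 + 7\right) 3,888 \right)}} = \frac{97 \cdot 4 \cdot 58^{2}}{\sqrt{\left(\left(-15 + 7\right) 3\right)^{2} + 888^{2}}} = \frac{97 \cdot 4 \cdot 3364}{\sqrt{\left(\left(-8\right) 3\right)^{2} + 788544}} = \frac{97 \cdot 13456}{\sqrt{\left(-24\right)^{2} + 788544}} = \frac{1305232}{\sqrt{576 + 788544}} = \frac{1305232}{\sqrt{789120}} = \frac{1305232}{24 \sqrt{1370}} = 1305232 \frac{\sqrt{1370}}{32880} = \frac{81577 \sqrt{1370}}{2055}$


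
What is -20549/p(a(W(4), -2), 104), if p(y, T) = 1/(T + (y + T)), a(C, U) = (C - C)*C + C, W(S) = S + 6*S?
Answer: -4849564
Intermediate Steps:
W(S) = 7*S
a(C, U) = C (a(C, U) = 0*C + C = 0 + C = C)
p(y, T) = 1/(y + 2*T) (p(y, T) = 1/(T + (T + y)) = 1/(y + 2*T))
-20549/p(a(W(4), -2), 104) = -20549/(1/(7*4 + 2*104)) = -20549/(1/(28 + 208)) = -20549/(1/236) = -20549/1/236 = -20549*236 = -4849564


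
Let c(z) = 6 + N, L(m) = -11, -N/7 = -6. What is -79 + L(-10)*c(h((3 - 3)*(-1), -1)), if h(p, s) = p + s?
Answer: -607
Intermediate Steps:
N = 42 (N = -7*(-6) = 42)
c(z) = 48 (c(z) = 6 + 42 = 48)
-79 + L(-10)*c(h((3 - 3)*(-1), -1)) = -79 - 11*48 = -79 - 528 = -607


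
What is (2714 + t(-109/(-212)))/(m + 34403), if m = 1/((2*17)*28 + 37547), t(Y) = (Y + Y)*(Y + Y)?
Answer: 1174465316115/14881869617128 ≈ 0.078919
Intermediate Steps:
t(Y) = 4*Y**2 (t(Y) = (2*Y)*(2*Y) = 4*Y**2)
m = 1/38499 (m = 1/(34*28 + 37547) = 1/(952 + 37547) = 1/38499 ≈ 2.5975e-5)
(2714 + t(-109/(-212)))/(m + 34403) = (2714 + 4*(-109/(-212))**2)/(1/38499 + 34403) = (2714 + 4*(-109*(-1/212))**2)/(1324481098/38499) = (2714 + 4*(109/212)**2)*(38499/1324481098) = (2714 + 4*(11881/44944))*(38499/1324481098) = (2714 + 11881/11236)*(38499/1324481098) = (30506385/11236)*(38499/1324481098) = 1174465316115/14881869617128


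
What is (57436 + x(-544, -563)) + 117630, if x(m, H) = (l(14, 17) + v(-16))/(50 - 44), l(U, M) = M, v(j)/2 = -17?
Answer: 1050379/6 ≈ 1.7506e+5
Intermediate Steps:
v(j) = -34 (v(j) = 2*(-17) = -34)
x(m, H) = -17/6 (x(m, H) = (17 - 34)/(50 - 44) = -17/6)
(57436 + x(-544, -563)) + 117630 = (57436 - 17/6) + 117630 = 344599/6 + 117630 = 1050379/6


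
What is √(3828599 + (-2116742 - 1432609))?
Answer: 4*√17453 ≈ 528.44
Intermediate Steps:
√(3828599 + (-2116742 - 1432609)) = √(3828599 - 3549351) = √279248 = 4*√17453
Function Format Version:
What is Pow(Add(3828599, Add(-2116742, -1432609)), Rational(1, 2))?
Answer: Mul(4, Pow(17453, Rational(1, 2))) ≈ 528.44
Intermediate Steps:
Pow(Add(3828599, Add(-2116742, -1432609)), Rational(1, 2)) = Pow(Add(3828599, -3549351), Rational(1, 2)) = Pow(279248, Rational(1, 2)) = Mul(4, Pow(17453, Rational(1, 2)))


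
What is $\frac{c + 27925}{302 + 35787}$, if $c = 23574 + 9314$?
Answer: $\frac{60813}{36089} \approx 1.6851$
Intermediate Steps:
$c = 32888$
$\frac{c + 27925}{302 + 35787} = \frac{32888 + 27925}{302 + 35787} = \frac{60813}{36089}$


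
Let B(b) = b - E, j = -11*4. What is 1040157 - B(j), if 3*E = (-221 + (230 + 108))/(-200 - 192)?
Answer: 407758753/392 ≈ 1.0402e+6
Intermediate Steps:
j = -44
E = -39/392 (E = ((-221 + (230 + 108))/(-200 - 192))/3 = ((-221 + 338)/(-392))/3 = (117*(-1/392))/3 = (⅓)*(-117/392) = -39/392 ≈ -0.099490)
B(b) = 39/392 + b (B(b) = b - 1*(-39/392) = b + 39/392 = 39/392 + b)
1040157 - B(j) = 1040157 - (39/392 - 44) = 1040157 - 1*(-17209/392) = 1040157 + 17209/392 = 407758753/392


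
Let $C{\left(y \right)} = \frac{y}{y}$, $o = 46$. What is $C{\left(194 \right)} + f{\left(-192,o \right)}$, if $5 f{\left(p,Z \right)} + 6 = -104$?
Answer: $-21$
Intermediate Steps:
$f{\left(p,Z \right)} = -22$ ($f{\left(p,Z \right)} = - \frac{6}{5} + \frac{1}{5} \left(-104\right) = - \frac{6}{5} - \frac{104}{5} = -22$)
$C{\left(y \right)} = 1$
$C{\left(194 \right)} + f{\left(-192,o \right)} = 1 - 22 = -21$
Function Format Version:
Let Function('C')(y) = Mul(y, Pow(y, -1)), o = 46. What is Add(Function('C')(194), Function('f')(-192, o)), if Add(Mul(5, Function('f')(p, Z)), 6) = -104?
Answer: -21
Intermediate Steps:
Function('f')(p, Z) = -22 (Function('f')(p, Z) = Add(Rational(-6, 5), Mul(Rational(1, 5), -104)) = Add(Rational(-6, 5), Rational(-104, 5)) = -22)
Function('C')(y) = 1
Add(Function('C')(194), Function('f')(-192, o)) = Add(1, -22) = -21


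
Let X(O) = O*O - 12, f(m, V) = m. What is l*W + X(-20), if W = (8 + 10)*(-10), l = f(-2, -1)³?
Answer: 1828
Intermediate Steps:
X(O) = -12 + O² (X(O) = O² - 12 = -12 + O²)
l = -8 (l = (-2)³ = -8)
W = -180 (W = 18*(-10) = -180)
l*W + X(-20) = -8*(-180) + (-12 + (-20)²) = 1440 + (-12 + 400) = 1440 + 388 = 1828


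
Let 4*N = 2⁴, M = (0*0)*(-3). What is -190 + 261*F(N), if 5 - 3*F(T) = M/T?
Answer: 245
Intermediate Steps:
M = 0 (M = 0*(-3) = 0)
N = 4 (N = (¼)*2⁴ = (¼)*16 = 4)
F(T) = 5/3 (F(T) = 5/3 - 0/T = 5/3 - ⅓*0 = 5/3 + 0 = 5/3)
-190 + 261*F(N) = -190 + 261*(5/3) = -190 + 435 = 245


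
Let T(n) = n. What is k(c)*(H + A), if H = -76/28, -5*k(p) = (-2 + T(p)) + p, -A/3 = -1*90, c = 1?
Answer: 0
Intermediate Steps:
A = 270 (A = -(-3)*90 = -3*(-90) = 270)
k(p) = 2/5 - 2*p/5 (k(p) = -((-2 + p) + p)/5 = -(-2 + 2*p)/5 = 2/5 - 2*p/5)
H = -19/7 (H = -76*1/28 = -19/7 ≈ -2.7143)
k(c)*(H + A) = (2/5 - 2/5*1)*(-19/7 + 270) = (2/5 - 2/5)*(1871/7) = 0*(1871/7) = 0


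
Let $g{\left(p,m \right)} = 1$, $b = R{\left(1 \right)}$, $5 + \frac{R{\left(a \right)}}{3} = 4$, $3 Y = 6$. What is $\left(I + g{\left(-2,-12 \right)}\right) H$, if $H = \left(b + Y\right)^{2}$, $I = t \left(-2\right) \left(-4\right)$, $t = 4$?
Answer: $33$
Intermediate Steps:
$Y = 2$ ($Y = \frac{1}{3} \cdot 6 = 2$)
$R{\left(a \right)} = -3$ ($R{\left(a \right)} = -15 + 3 \cdot 4 = -15 + 12 = -3$)
$b = -3$
$I = 32$ ($I = 4 \left(-2\right) \left(-4\right) = \left(-8\right) \left(-4\right) = 32$)
$H = 1$ ($H = \left(-3 + 2\right)^{2} = \left(-1\right)^{2} = 1$)
$\left(I + g{\left(-2,-12 \right)}\right) H = \left(32 + 1\right) 1 = 33 \cdot 1 = 33$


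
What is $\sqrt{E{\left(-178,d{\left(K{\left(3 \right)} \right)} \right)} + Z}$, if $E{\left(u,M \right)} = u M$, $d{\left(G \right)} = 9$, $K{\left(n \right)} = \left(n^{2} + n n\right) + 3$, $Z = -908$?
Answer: $i \sqrt{2510} \approx 50.1 i$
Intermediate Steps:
$K{\left(n \right)} = 3 + 2 n^{2}$ ($K{\left(n \right)} = \left(n^{2} + n^{2}\right) + 3 = 2 n^{2} + 3 = 3 + 2 n^{2}$)
$E{\left(u,M \right)} = M u$
$\sqrt{E{\left(-178,d{\left(K{\left(3 \right)} \right)} \right)} + Z} = \sqrt{9 \left(-178\right) - 908} = \sqrt{-1602 - 908} = \sqrt{-2510} = i \sqrt{2510}$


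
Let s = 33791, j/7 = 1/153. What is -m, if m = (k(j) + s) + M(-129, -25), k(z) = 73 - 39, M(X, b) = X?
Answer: -33696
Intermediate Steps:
j = 7/153 (j = 7*(1/153) = 7/153 ≈ 0.045752)
k(z) = 34
m = 33696 (m = (34 + 33791) - 129 = 33825 - 129 = 33696)
-m = -1*33696 = -33696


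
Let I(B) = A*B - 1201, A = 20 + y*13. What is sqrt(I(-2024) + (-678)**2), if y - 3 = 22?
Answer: I*sqrt(239797) ≈ 489.69*I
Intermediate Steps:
y = 25 (y = 3 + 22 = 25)
A = 345 (A = 20 + 25*13 = 20 + 325 = 345)
I(B) = -1201 + 345*B (I(B) = 345*B - 1201 = -1201 + 345*B)
sqrt(I(-2024) + (-678)**2) = sqrt((-1201 + 345*(-2024)) + (-678)**2) = sqrt((-1201 - 698280) + 459684) = sqrt(-699481 + 459684) = sqrt(-239797) = I*sqrt(239797)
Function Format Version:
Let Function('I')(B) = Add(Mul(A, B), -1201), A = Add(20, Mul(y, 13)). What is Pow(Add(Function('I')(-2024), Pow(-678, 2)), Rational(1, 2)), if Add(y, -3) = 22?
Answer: Mul(I, Pow(239797, Rational(1, 2))) ≈ Mul(489.69, I)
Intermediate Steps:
y = 25 (y = Add(3, 22) = 25)
A = 345 (A = Add(20, Mul(25, 13)) = Add(20, 325) = 345)
Function('I')(B) = Add(-1201, Mul(345, B)) (Function('I')(B) = Add(Mul(345, B), -1201) = Add(-1201, Mul(345, B)))
Pow(Add(Function('I')(-2024), Pow(-678, 2)), Rational(1, 2)) = Pow(Add(Add(-1201, Mul(345, -2024)), Pow(-678, 2)), Rational(1, 2)) = Pow(Add(Add(-1201, -698280), 459684), Rational(1, 2)) = Pow(Add(-699481, 459684), Rational(1, 2)) = Pow(-239797, Rational(1, 2)) = Mul(I, Pow(239797, Rational(1, 2)))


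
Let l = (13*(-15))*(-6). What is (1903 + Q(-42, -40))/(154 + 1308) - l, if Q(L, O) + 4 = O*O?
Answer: -1707041/1462 ≈ -1167.6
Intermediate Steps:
Q(L, O) = -4 + O² (Q(L, O) = -4 + O*O = -4 + O²)
l = 1170 (l = -195*(-6) = 1170)
(1903 + Q(-42, -40))/(154 + 1308) - l = (1903 + (-4 + (-40)²))/(154 + 1308) - 1*1170 = (1903 + (-4 + 1600))/1462 - 1170 = (1903 + 1596)*(1/1462) - 1170 = 3499*(1/1462) - 1170 = 3499/1462 - 1170 = -1707041/1462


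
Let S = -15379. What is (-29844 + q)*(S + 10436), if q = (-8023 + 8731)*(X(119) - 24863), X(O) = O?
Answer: 86742710028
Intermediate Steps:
q = -17518752 (q = (-8023 + 8731)*(119 - 24863) = 708*(-24744) = -17518752)
(-29844 + q)*(S + 10436) = (-29844 - 17518752)*(-15379 + 10436) = -17548596*(-4943) = 86742710028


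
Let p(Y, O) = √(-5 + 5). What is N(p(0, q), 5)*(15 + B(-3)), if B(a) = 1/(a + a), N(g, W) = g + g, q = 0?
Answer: 0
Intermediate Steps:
p(Y, O) = 0 (p(Y, O) = √0 = 0)
N(g, W) = 2*g
B(a) = 1/(2*a)
N(p(0, q), 5)*(15 + B(-3)) = (2*0)*(15 + (½)/(-3)) = 0*(15 + (½)*(-⅓)) = 0*(15 - ⅙) = 0*(89/6) = 0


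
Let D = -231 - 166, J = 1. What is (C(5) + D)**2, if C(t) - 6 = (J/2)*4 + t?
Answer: 147456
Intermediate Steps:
D = -397
C(t) = 8 + t (C(t) = 6 + ((1/2)*4 + t) = 6 + (2 + t) = 8 + t)
(C(5) + D)**2 = ((8 + 5) - 397)**2 = (13 - 397)**2 = (-384)**2 = 147456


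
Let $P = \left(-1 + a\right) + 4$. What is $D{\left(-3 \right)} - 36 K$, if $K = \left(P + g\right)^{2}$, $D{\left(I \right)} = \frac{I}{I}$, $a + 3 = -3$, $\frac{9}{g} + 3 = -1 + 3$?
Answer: $-5183$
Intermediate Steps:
$g = -9$ ($g = \frac{9}{-3 + \left(-1 + 3\right)} = \frac{9}{-3 + 2} = \frac{9}{-1} = 9 \left(-1\right) = -9$)
$a = -6$ ($a = -3 - 3 = -6$)
$D{\left(I \right)} = 1$
$P = -3$ ($P = \left(-1 - 6\right) + 4 = -7 + 4 = -3$)
$K = 144$ ($K = \left(-3 - 9\right)^{2} = \left(-12\right)^{2} = 144$)
$D{\left(-3 \right)} - 36 K = 1 - 5184 = -5183$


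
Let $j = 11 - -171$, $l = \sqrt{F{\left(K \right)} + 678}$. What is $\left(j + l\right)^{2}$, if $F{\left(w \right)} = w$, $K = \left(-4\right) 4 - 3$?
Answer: $\left(182 + \sqrt{659}\right)^{2} \approx 43127.0$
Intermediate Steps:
$K = -19$ ($K = -16 - 3 = -19$)
$l = \sqrt{659}$ ($l = \sqrt{-19 + 678} = \sqrt{659} \approx 25.671$)
$j = 182$ ($j = 11 + 171 = 182$)
$\left(j + l\right)^{2} = \left(182 + \sqrt{659}\right)^{2}$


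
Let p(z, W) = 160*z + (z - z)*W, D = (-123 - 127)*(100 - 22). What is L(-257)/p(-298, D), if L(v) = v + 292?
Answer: -7/9536 ≈ -0.00073406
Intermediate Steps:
L(v) = 292 + v
D = -19500 (D = -250*78 = -19500)
p(z, W) = 160*z (p(z, W) = 160*z + 0*W = 160*z + 0 = 160*z)
L(-257)/p(-298, D) = (292 - 257)/((160*(-298))) = 35/(-47680) = 35*(-1/47680) = -7/9536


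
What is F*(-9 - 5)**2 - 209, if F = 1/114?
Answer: -11815/57 ≈ -207.28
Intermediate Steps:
F = 1/114 ≈ 0.0087719
F*(-9 - 5)**2 - 209 = (-9 - 5)**2/114 - 209 = (1/114)*(-14)**2 - 209 = (1/114)*196 - 209 = 98/57 - 209 = -11815/57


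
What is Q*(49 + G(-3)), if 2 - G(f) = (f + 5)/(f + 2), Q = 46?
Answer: 2438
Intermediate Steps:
G(f) = 2 - (5 + f)/(2 + f) (G(f) = 2 - (f + 5)/(f + 2) = 2 - (5 + f)/(2 + f))
Q*(49 + G(-3)) = 46*(49 + (-1 - 3)/(2 - 3)) = 46*(49 - 4/(-1)) = 46*(49 - 1*(-4)) = 46*(49 + 4) = 46*53 = 2438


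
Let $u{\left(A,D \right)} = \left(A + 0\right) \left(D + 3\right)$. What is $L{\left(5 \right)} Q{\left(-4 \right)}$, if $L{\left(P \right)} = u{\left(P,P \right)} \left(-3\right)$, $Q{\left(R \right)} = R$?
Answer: $480$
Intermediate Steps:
$u{\left(A,D \right)} = A \left(3 + D\right)$
$L{\left(P \right)} = - 3 P \left(3 + P\right)$ ($L{\left(P \right)} = P \left(3 + P\right) \left(-3\right) = - 3 P \left(3 + P\right)$)
$L{\left(5 \right)} Q{\left(-4 \right)} = \left(-3\right) 5 \left(3 + 5\right) \left(-4\right) = \left(-3\right) 5 \cdot 8 \left(-4\right) = \left(-120\right) \left(-4\right) = 480$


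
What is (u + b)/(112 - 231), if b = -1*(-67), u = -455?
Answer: 388/119 ≈ 3.2605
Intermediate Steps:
b = 67
(u + b)/(112 - 231) = (-455 + 67)/(112 - 231) = -388/(-119) = -388*(-1/119) = 388/119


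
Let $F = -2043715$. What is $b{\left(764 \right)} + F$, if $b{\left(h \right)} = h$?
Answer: $-2042951$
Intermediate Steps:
$b{\left(764 \right)} + F = 764 - 2043715 = -2042951$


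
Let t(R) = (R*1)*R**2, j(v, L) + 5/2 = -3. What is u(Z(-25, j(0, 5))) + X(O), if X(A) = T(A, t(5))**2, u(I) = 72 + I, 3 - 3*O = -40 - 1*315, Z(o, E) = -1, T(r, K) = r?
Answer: 128803/9 ≈ 14311.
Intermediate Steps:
j(v, L) = -11/2 (j(v, L) = -5/2 - 3 = -11/2)
t(R) = R**3 (t(R) = R*R**2 = R**3)
O = 358/3 (O = 1 - (-40 - 1*315)/3 = 1 - (-40 - 315)/3 = 1 - 1/3*(-355) = 1 + 355/3 = 358/3 ≈ 119.33)
X(A) = A**2
u(Z(-25, j(0, 5))) + X(O) = (72 - 1) + (358/3)**2 = 71 + 128164/9 = 128803/9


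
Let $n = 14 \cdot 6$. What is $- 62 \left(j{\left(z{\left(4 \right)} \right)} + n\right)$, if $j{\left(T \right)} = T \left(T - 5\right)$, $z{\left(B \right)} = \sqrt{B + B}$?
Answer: $-5704 + 620 \sqrt{2} \approx -4827.2$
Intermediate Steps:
$n = 84$
$z{\left(B \right)} = \sqrt{2} \sqrt{B}$ ($z{\left(B \right)} = \sqrt{2 B} = \sqrt{2} \sqrt{B}$)
$j{\left(T \right)} = T \left(-5 + T\right)$
$- 62 \left(j{\left(z{\left(4 \right)} \right)} + n\right) = - 62 \left(\sqrt{2} \sqrt{4} \left(-5 + \sqrt{2} \sqrt{4}\right) + 84\right) = - 62 \left(\sqrt{2} \cdot 2 \left(-5 + \sqrt{2} \cdot 2\right) + 84\right) = - 62 \left(2 \sqrt{2} \left(-5 + 2 \sqrt{2}\right) + 84\right) = - 62 \left(84 + 2 \sqrt{2} \left(-5 + 2 \sqrt{2}\right)\right) = -5208 - 124 \sqrt{2} \left(-5 + 2 \sqrt{2}\right)$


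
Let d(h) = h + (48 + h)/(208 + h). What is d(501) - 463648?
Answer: -328370674/709 ≈ -4.6315e+5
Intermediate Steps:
d(h) = h + (48 + h)/(208 + h)
d(501) - 463648 = (48 + 501² + 209*501)/(208 + 501) - 463648 = (48 + 251001 + 104709)/709 - 463648 = (1/709)*355758 - 463648 = 355758/709 - 463648 = -328370674/709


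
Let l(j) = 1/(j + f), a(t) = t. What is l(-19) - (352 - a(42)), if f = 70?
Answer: -15809/51 ≈ -309.98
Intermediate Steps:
l(j) = 1/(70 + j) (l(j) = 1/(j + 70) = 1/(70 + j))
l(-19) - (352 - a(42)) = 1/(70 - 19) - (352 - 1*42) = 1/51 - (352 - 42) = 1/51 - 1*310 = 1/51 - 310 = -15809/51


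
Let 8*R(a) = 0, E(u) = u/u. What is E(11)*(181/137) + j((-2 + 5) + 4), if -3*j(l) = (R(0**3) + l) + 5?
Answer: -367/137 ≈ -2.6788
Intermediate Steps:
E(u) = 1
R(a) = 0 (R(a) = (1/8)*0 = 0)
j(l) = -5/3 - l/3 (j(l) = -((0 + l) + 5)/3 = -(l + 5)/3 = -(5 + l)/3 = -5/3 - l/3)
E(11)*(181/137) + j((-2 + 5) + 4) = 1*(181/137) + (-5/3 - ((-2 + 5) + 4)/3) = 1*(181*(1/137)) + (-5/3 - (3 + 4)/3) = 1*(181/137) + (-5/3 - 1/3*7) = 181/137 + (-5/3 - 7/3) = 181/137 - 4 = -367/137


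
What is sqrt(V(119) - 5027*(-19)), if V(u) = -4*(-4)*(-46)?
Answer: sqrt(94777) ≈ 307.86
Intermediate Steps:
V(u) = -736 (V(u) = 16*(-46) = -736)
sqrt(V(119) - 5027*(-19)) = sqrt(-736 - 5027*(-19)) = sqrt(-736 + 95513) = sqrt(94777)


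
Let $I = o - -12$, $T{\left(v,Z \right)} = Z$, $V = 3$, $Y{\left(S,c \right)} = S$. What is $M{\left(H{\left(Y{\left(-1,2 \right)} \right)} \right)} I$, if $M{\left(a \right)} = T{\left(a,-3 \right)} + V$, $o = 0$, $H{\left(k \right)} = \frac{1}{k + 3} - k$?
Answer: $0$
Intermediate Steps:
$H{\left(k \right)} = \frac{1}{3 + k} - k$
$M{\left(a \right)} = 0$ ($M{\left(a \right)} = -3 + 3 = 0$)
$I = 12$ ($I = 0 - -12 = 0 + 12 = 12$)
$M{\left(H{\left(Y{\left(-1,2 \right)} \right)} \right)} I = 0 \cdot 12 = 0$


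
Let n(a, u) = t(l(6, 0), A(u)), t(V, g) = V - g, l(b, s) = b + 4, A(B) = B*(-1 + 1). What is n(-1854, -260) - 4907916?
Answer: -4907906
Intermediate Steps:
A(B) = 0 (A(B) = B*0 = 0)
l(b, s) = 4 + b
n(a, u) = 10 (n(a, u) = (4 + 6) - 1*0 = 10 + 0 = 10)
n(-1854, -260) - 4907916 = 10 - 4907916 = -4907906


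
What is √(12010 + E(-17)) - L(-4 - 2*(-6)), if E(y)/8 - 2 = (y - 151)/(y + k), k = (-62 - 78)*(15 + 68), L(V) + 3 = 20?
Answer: -17 + √20105849162/1293 ≈ 92.664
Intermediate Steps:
L(V) = 17 (L(V) = -3 + 20 = 17)
k = -11620 (k = -140*83 = -11620)
E(y) = 16 + 8*(-151 + y)/(-11620 + y) (E(y) = 16 + 8*((y - 151)/(y - 11620)) = 16 + 8*((-151 + y)/(-11620 + y)) = 16 + 8*(-151 + y)/(-11620 + y))
√(12010 + E(-17)) - L(-4 - 2*(-6)) = √(12010 + 24*(-7797 - 17)/(-11620 - 17)) - 1*17 = √(12010 + 24*(-7814)/(-11637)) - 17 = √(12010 + 24*(-1/11637)*(-7814)) - 17 = √(12010 + 62512/3879) - 17 = √(46649302/3879) - 17 = √20105849162/1293 - 17 = -17 + √20105849162/1293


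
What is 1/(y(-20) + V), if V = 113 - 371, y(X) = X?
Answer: -1/278 ≈ -0.0035971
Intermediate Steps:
V = -258
1/(y(-20) + V) = 1/(-20 - 258) = 1/(-278) = -1/278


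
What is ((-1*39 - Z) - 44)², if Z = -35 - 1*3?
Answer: 2025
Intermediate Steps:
Z = -38 (Z = -35 - 3 = -38)
((-1*39 - Z) - 44)² = ((-1*39 - 1*(-38)) - 44)² = ((-39 + 38) - 44)² = (-1 - 44)² = (-45)² = 2025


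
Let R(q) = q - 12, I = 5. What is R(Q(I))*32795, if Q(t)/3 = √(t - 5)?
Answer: -393540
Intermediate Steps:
Q(t) = 3*√(-5 + t) (Q(t) = 3*√(t - 5) = 3*√(-5 + t))
R(q) = -12 + q
R(Q(I))*32795 = (-12 + 3*√(-5 + 5))*32795 = (-12 + 3*√0)*32795 = (-12 + 3*0)*32795 = (-12 + 0)*32795 = -12*32795 = -393540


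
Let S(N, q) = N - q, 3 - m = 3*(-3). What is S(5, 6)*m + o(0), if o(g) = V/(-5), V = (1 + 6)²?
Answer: -109/5 ≈ -21.800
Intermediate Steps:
V = 49 (V = 7² = 49)
m = 12 (m = 3 - 3*(-3) = 3 - 1*(-9) = 3 + 9 = 12)
o(g) = -49/5 (o(g) = 49/(-5) = 49*(-⅕) = -49/5)
S(5, 6)*m + o(0) = (5 - 1*6)*12 - 49/5 = (5 - 6)*12 - 49/5 = -1*12 - 49/5 = -12 - 49/5 = -109/5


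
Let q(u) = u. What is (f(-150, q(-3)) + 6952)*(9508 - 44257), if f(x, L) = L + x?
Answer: -236258451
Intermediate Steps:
(f(-150, q(-3)) + 6952)*(9508 - 44257) = ((-3 - 150) + 6952)*(9508 - 44257) = (-153 + 6952)*(-34749) = 6799*(-34749) = -236258451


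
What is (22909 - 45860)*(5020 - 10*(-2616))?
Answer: -715612180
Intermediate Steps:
(22909 - 45860)*(5020 - 10*(-2616)) = -22951*(5020 + 26160) = -22951*31180 = -715612180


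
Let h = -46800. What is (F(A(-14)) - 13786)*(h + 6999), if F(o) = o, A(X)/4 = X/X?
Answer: 548537382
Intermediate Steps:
A(X) = 4 (A(X) = 4*(X/X) = 4*1 = 4)
(F(A(-14)) - 13786)*(h + 6999) = (4 - 13786)*(-46800 + 6999) = -13782*(-39801) = 548537382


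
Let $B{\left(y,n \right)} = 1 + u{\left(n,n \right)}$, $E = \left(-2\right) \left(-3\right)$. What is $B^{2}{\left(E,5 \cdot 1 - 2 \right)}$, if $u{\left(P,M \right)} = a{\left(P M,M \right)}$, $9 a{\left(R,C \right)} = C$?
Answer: $\frac{16}{9} \approx 1.7778$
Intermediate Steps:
$a{\left(R,C \right)} = \frac{C}{9}$
$u{\left(P,M \right)} = \frac{M}{9}$
$E = 6$
$B{\left(y,n \right)} = 1 + \frac{n}{9}$
$B^{2}{\left(E,5 \cdot 1 - 2 \right)} = \left(1 + \frac{5 \cdot 1 - 2}{9}\right)^{2} = \left(1 + \frac{5 - 2}{9}\right)^{2} = \left(1 + \frac{1}{9} \cdot 3\right)^{2} = \left(1 + \frac{1}{3}\right)^{2} = \left(\frac{4}{3}\right)^{2} = \frac{16}{9}$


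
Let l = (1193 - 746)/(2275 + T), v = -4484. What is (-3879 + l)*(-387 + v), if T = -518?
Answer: 33195650676/1757 ≈ 1.8893e+7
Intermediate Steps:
l = 447/1757 (l = (1193 - 746)/(2275 - 518) = 447/1757 ≈ 0.25441)
(-3879 + l)*(-387 + v) = (-3879 + 447/1757)*(-387 - 4484) = -6814956/1757*(-4871) = 33195650676/1757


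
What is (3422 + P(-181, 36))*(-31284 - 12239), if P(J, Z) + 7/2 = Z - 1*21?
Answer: -298872441/2 ≈ -1.4944e+8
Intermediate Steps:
P(J, Z) = -49/2 + Z (P(J, Z) = -7/2 + (Z - 1*21) = -7/2 + (Z - 21) = -7/2 + (-21 + Z) = -49/2 + Z)
(3422 + P(-181, 36))*(-31284 - 12239) = (3422 + (-49/2 + 36))*(-31284 - 12239) = (3422 + 23/2)*(-43523) = (6867/2)*(-43523) = -298872441/2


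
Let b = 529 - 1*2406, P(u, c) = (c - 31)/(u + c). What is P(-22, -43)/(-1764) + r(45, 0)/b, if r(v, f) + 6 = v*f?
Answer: 274531/107608410 ≈ 0.0025512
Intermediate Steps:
P(u, c) = (-31 + c)/(c + u)
b = -1877 (b = 529 - 2406 = -1877)
r(v, f) = -6 + f*v (r(v, f) = -6 + v*f = -6 + f*v)
P(-22, -43)/(-1764) + r(45, 0)/b = ((-31 - 43)/(-43 - 22))/(-1764) + (-6 + 0*45)/(-1877) = (-74/(-65))*(-1/1764) + (-6 + 0)*(-1/1877) = -1/65*(-74)*(-1/1764) - 6*(-1/1877) = (74/65)*(-1/1764) + 6/1877 = -37/57330 + 6/1877 = 274531/107608410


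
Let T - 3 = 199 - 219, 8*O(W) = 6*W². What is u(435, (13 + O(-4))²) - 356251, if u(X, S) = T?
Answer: -356268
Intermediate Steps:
O(W) = 3*W²/4 (O(W) = (6*W²)/8 = 3*W²/4)
T = -17 (T = 3 + (199 - 219) = 3 - 20 = -17)
u(X, S) = -17
u(435, (13 + O(-4))²) - 356251 = -17 - 356251 = -356268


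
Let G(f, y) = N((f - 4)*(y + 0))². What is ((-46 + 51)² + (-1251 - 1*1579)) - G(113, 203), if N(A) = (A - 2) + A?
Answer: -1958242309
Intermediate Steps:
N(A) = -2 + 2*A (N(A) = (-2 + A) + A = -2 + 2*A)
G(f, y) = (-2 + 2*y*(-4 + f))² (G(f, y) = (-2 + 2*((f - 4)*(y + 0)))² = (-2 + 2*((-4 + f)*y))² = (-2 + 2*(y*(-4 + f)))² = (-2 + 2*y*(-4 + f))²)
((-46 + 51)² + (-1251 - 1*1579)) - G(113, 203) = ((-46 + 51)² + (-1251 - 1*1579)) - 4*(-1 + 203*(-4 + 113))² = (5² + (-1251 - 1579)) - 4*(-1 + 203*109)² = (25 - 2830) - 4*(-1 + 22127)² = -2805 - 4*22126² = -2805 - 4*489559876 = -2805 - 1*1958239504 = -2805 - 1958239504 = -1958242309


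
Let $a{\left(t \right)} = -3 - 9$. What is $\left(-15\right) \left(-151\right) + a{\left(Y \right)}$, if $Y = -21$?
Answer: $2253$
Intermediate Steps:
$a{\left(t \right)} = -12$ ($a{\left(t \right)} = -3 - 9 = -12$)
$\left(-15\right) \left(-151\right) + a{\left(Y \right)} = \left(-15\right) \left(-151\right) - 12 = 2265 - 12 = 2253$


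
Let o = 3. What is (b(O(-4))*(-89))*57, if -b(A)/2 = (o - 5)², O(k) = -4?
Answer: 40584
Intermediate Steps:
b(A) = -8 (b(A) = -2*(3 - 5)² = -2*(-2)² = -2*4 = -8)
(b(O(-4))*(-89))*57 = -8*(-89)*57 = 712*57 = 40584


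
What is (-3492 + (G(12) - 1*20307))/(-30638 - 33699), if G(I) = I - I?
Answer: 23799/64337 ≈ 0.36991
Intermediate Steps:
G(I) = 0
(-3492 + (G(12) - 1*20307))/(-30638 - 33699) = (-3492 + (0 - 1*20307))/(-30638 - 33699) = (-3492 + (0 - 20307))/(-64337) = (-3492 - 20307)*(-1/64337) = -23799*(-1/64337) = 23799/64337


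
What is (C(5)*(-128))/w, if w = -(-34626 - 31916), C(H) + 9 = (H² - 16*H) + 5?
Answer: 3776/33271 ≈ 0.11349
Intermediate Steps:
C(H) = -4 + H² - 16*H (C(H) = -9 + ((H² - 16*H) + 5) = -9 + (5 + H² - 16*H) = -4 + H² - 16*H)
w = 66542 (w = -1*(-66542) = 66542)
(C(5)*(-128))/w = ((-4 + 5² - 16*5)*(-128))/66542 = ((-4 + 25 - 80)*(-128))*(1/66542) = -59*(-128)*(1/66542) = 7552*(1/66542) = 3776/33271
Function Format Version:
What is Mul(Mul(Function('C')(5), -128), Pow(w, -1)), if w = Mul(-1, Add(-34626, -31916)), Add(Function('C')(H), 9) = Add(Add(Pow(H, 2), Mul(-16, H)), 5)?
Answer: Rational(3776, 33271) ≈ 0.11349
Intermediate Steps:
Function('C')(H) = Add(-4, Pow(H, 2), Mul(-16, H)) (Function('C')(H) = Add(-9, Add(Add(Pow(H, 2), Mul(-16, H)), 5)) = Add(-9, Add(5, Pow(H, 2), Mul(-16, H))) = Add(-4, Pow(H, 2), Mul(-16, H)))
w = 66542 (w = Mul(-1, -66542) = 66542)
Mul(Mul(Function('C')(5), -128), Pow(w, -1)) = Mul(Mul(Add(-4, Pow(5, 2), Mul(-16, 5)), -128), Pow(66542, -1)) = Mul(Mul(Add(-4, 25, -80), -128), Rational(1, 66542)) = Mul(Mul(-59, -128), Rational(1, 66542)) = Mul(7552, Rational(1, 66542)) = Rational(3776, 33271)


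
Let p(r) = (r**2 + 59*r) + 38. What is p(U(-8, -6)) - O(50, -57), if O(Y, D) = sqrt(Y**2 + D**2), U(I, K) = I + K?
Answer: -592 - sqrt(5749) ≈ -667.82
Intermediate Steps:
O(Y, D) = sqrt(D**2 + Y**2)
p(r) = 38 + r**2 + 59*r
p(U(-8, -6)) - O(50, -57) = (38 + (-8 - 6)**2 + 59*(-8 - 6)) - sqrt((-57)**2 + 50**2) = (38 + (-14)**2 + 59*(-14)) - sqrt(3249 + 2500) = (38 + 196 - 826) - sqrt(5749) = -592 - sqrt(5749)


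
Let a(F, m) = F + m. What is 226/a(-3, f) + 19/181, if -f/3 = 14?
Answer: -40051/8145 ≈ -4.9173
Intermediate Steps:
f = -42 (f = -3*14 = -42)
226/a(-3, f) + 19/181 = 226/(-3 - 42) + 19/181 = 226/(-45) + 19*(1/181) = 226*(-1/45) + 19/181 = -226/45 + 19/181 = -40051/8145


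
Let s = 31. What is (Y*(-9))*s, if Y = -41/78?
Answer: 3813/26 ≈ 146.65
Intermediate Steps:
Y = -41/78 (Y = -41*1/78 = -41/78 ≈ -0.52564)
(Y*(-9))*s = -41/78*(-9)*31 = (123/26)*31 = 3813/26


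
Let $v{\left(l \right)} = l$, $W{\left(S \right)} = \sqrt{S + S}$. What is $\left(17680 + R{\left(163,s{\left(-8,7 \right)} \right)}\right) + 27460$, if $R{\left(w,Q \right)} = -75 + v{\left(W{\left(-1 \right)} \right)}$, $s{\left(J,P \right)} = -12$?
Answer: $45065 + i \sqrt{2} \approx 45065.0 + 1.4142 i$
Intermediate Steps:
$W{\left(S \right)} = \sqrt{2} \sqrt{S}$ ($W{\left(S \right)} = \sqrt{2 S} = \sqrt{2} \sqrt{S}$)
$R{\left(w,Q \right)} = -75 + i \sqrt{2}$ ($R{\left(w,Q \right)} = -75 + \sqrt{2} \sqrt{-1} = -75 + \sqrt{2} i = -75 + i \sqrt{2}$)
$\left(17680 + R{\left(163,s{\left(-8,7 \right)} \right)}\right) + 27460 = \left(17680 - \left(75 - i \sqrt{2}\right)\right) + 27460 = \left(17605 + i \sqrt{2}\right) + 27460 = 45065 + i \sqrt{2}$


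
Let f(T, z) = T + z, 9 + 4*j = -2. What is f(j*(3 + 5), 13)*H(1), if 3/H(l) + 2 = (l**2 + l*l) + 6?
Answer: -9/2 ≈ -4.5000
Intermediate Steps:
j = -11/4 (j = -9/4 + (1/4)*(-2) = -9/4 - 1/2 = -11/4 ≈ -2.7500)
H(l) = 3/(4 + 2*l**2) (H(l) = 3/(-2 + ((l**2 + l*l) + 6)) = 3/(-2 + ((l**2 + l**2) + 6)) = 3/(-2 + (2*l**2 + 6)) = 3/(-2 + (6 + 2*l**2)) = 3/(4 + 2*l**2))
f(j*(3 + 5), 13)*H(1) = (-11*(3 + 5)/4 + 13)*(3/(2*(2 + 1**2))) = (-11/4*8 + 13)*(3/(2*(2 + 1))) = (-22 + 13)*((3/2)/3) = -27/(2*3) = -9*1/2 = -9/2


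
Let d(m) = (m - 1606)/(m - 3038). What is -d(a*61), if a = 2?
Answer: -371/729 ≈ -0.50892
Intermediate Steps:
d(m) = (-1606 + m)/(-3038 + m)
-d(a*61) = -(-1606 + 2*61)/(-3038 + 2*61) = -(-1606 + 122)/(-3038 + 122) = -(-1484)/(-2916) = -(-1)*(-1484)/2916 = -1*371/729 = -371/729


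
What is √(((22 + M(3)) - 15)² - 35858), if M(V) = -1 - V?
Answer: I*√35849 ≈ 189.34*I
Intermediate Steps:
√(((22 + M(3)) - 15)² - 35858) = √(((22 + (-1 - 1*3)) - 15)² - 35858) = √(((22 + (-1 - 3)) - 15)² - 35858) = √(((22 - 4) - 15)² - 35858) = √((18 - 15)² - 35858) = √(3² - 35858) = √(9 - 35858) = √(-35849) = I*√35849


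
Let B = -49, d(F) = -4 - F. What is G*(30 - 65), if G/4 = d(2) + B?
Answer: 7700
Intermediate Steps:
G = -220 (G = 4*((-4 - 1*2) - 49) = 4*((-4 - 2) - 49) = 4*(-6 - 49) = 4*(-55) = -220)
G*(30 - 65) = -220*(30 - 65) = -220*(-35) = 7700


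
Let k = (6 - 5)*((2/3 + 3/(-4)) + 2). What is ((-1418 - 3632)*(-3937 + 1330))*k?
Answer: 50467175/2 ≈ 2.5234e+7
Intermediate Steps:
k = 23/12 (k = 1*((2*(⅓) + 3*(-¼)) + 2) = 1*((⅔ - ¾) + 2) = 1*(-1/12 + 2) = 1*(23/12) = 23/12 ≈ 1.9167)
((-1418 - 3632)*(-3937 + 1330))*k = ((-1418 - 3632)*(-3937 + 1330))*(23/12) = -5050*(-2607)*(23/12) = 13165350*(23/12) = 50467175/2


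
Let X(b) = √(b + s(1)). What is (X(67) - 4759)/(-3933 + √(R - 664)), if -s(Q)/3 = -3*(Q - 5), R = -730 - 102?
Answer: (4759 - √31)/(3933 - 2*I*√374) ≈ 1.2085 + 0.011885*I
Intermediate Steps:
R = -832
s(Q) = -45 + 9*Q (s(Q) = -(-9)*(Q - 5) = -(-9)*(-5 + Q) = -3*(15 - 3*Q) = -45 + 9*Q)
X(b) = √(-36 + b) (X(b) = √(b + (-45 + 9*1)) = √(b + (-45 + 9)) = √(b - 36) = √(-36 + b))
(X(67) - 4759)/(-3933 + √(R - 664)) = (√(-36 + 67) - 4759)/(-3933 + √(-832 - 664)) = (√31 - 4759)/(-3933 + √(-1496)) = (-4759 + √31)/(-3933 + 2*I*√374)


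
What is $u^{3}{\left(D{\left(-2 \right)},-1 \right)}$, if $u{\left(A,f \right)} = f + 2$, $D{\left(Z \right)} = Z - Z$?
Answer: $1$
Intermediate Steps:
$D{\left(Z \right)} = 0$
$u{\left(A,f \right)} = 2 + f$
$u^{3}{\left(D{\left(-2 \right)},-1 \right)} = \left(2 - 1\right)^{3} = 1^{3} = 1$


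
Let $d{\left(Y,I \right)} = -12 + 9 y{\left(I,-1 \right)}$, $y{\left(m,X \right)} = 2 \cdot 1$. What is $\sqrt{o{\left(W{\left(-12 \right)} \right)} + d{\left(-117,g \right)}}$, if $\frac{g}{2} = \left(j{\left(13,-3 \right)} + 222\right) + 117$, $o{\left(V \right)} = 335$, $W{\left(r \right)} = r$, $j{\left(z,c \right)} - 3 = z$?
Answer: $\sqrt{341} \approx 18.466$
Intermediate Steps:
$y{\left(m,X \right)} = 2$
$j{\left(z,c \right)} = 3 + z$
$g = 710$ ($g = 2 \left(\left(\left(3 + 13\right) + 222\right) + 117\right) = 2 \left(\left(16 + 222\right) + 117\right) = 2 \left(238 + 117\right) = 2 \cdot 355 = 710$)
$d{\left(Y,I \right)} = 6$ ($d{\left(Y,I \right)} = -12 + 9 \cdot 2 = -12 + 18 = 6$)
$\sqrt{o{\left(W{\left(-12 \right)} \right)} + d{\left(-117,g \right)}} = \sqrt{335 + 6} = \sqrt{341}$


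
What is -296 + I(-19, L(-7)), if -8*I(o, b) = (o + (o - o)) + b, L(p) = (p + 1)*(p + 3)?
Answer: -2373/8 ≈ -296.63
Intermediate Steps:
L(p) = (1 + p)*(3 + p)
I(o, b) = -b/8 - o/8 (I(o, b) = -((o + (o - o)) + b)/8 = -((o + 0) + b)/8 = -(o + b)/8 = -(b + o)/8 = -b/8 - o/8)
-296 + I(-19, L(-7)) = -296 + (-(3 + (-7)² + 4*(-7))/8 - ⅛*(-19)) = -296 + (-(3 + 49 - 28)/8 + 19/8) = -296 + (-⅛*24 + 19/8) = -296 + (-3 + 19/8) = -296 - 5/8 = -2373/8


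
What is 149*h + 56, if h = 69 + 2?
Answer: 10635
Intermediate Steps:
h = 71
149*h + 56 = 149*71 + 56 = 10579 + 56 = 10635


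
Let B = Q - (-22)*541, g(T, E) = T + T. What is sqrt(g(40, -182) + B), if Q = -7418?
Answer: 2*sqrt(1141) ≈ 67.557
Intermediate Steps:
g(T, E) = 2*T
B = 4484 (B = -7418 - (-22)*541 = -7418 - 1*(-11902) = -7418 + 11902 = 4484)
sqrt(g(40, -182) + B) = sqrt(2*40 + 4484) = sqrt(80 + 4484) = sqrt(4564) = 2*sqrt(1141)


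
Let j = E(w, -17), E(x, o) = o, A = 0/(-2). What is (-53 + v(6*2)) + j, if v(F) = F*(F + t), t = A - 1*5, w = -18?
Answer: 14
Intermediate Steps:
A = 0 (A = 0*(-½) = 0)
t = -5 (t = 0 - 1*5 = 0 - 5 = -5)
v(F) = F*(-5 + F) (v(F) = F*(F - 5) = F*(-5 + F))
j = -17
(-53 + v(6*2)) + j = (-53 + (6*2)*(-5 + 6*2)) - 17 = (-53 + 12*(-5 + 12)) - 17 = (-53 + 12*7) - 17 = (-53 + 84) - 17 = 31 - 17 = 14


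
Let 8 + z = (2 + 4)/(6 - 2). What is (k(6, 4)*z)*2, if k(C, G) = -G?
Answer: 52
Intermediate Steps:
z = -13/2 (z = -8 + (2 + 4)/(6 - 2) = -8 + 6/4 = -8 + 6*(¼) = -8 + 3/2 = -13/2 ≈ -6.5000)
(k(6, 4)*z)*2 = (-1*4*(-13/2))*2 = -4*(-13/2)*2 = 26*2 = 52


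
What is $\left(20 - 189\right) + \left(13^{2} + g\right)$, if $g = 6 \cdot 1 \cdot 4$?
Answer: $24$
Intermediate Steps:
$g = 24$ ($g = 6 \cdot 4 = 24$)
$\left(20 - 189\right) + \left(13^{2} + g\right) = \left(20 - 189\right) + \left(13^{2} + 24\right) = -169 + \left(169 + 24\right) = -169 + 193 = 24$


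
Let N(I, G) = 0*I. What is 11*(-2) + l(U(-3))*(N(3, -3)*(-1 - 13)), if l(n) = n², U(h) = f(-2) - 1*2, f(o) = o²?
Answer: -22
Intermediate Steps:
U(h) = 2 (U(h) = (-2)² - 1*2 = 4 - 2 = 2)
N(I, G) = 0
11*(-2) + l(U(-3))*(N(3, -3)*(-1 - 13)) = 11*(-2) + 2²*(0*(-1 - 13)) = -22 + 4*(0*(-14)) = -22 + 4*0 = -22 + 0 = -22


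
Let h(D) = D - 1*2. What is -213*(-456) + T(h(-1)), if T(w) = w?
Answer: 97125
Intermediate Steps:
h(D) = -2 + D (h(D) = D - 2 = -2 + D)
-213*(-456) + T(h(-1)) = -213*(-456) + (-2 - 1) = 97128 - 3 = 97125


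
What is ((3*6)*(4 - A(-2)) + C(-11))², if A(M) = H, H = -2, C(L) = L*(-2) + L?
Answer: 14161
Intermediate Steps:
C(L) = -L (C(L) = -2*L + L = -L)
A(M) = -2
((3*6)*(4 - A(-2)) + C(-11))² = ((3*6)*(4 - 1*(-2)) - 1*(-11))² = (18*(4 + 2) + 11)² = (18*6 + 11)² = (108 + 11)² = 119² = 14161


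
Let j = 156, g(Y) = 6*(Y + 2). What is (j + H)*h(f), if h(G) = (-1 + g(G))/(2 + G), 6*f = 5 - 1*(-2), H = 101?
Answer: 27756/19 ≈ 1460.8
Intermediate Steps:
g(Y) = 12 + 6*Y (g(Y) = 6*(2 + Y) = 12 + 6*Y)
f = 7/6 (f = (5 - 1*(-2))/6 = (5 + 2)/6 = (⅙)*7 = 7/6 ≈ 1.1667)
h(G) = (11 + 6*G)/(2 + G) (h(G) = (-1 + (12 + 6*G))/(2 + G) = (11 + 6*G)/(2 + G))
(j + H)*h(f) = (156 + 101)*((11 + 6*(7/6))/(2 + 7/6)) = 257*((11 + 7)/(19/6)) = 257*((6/19)*18) = 257*(108/19) = 27756/19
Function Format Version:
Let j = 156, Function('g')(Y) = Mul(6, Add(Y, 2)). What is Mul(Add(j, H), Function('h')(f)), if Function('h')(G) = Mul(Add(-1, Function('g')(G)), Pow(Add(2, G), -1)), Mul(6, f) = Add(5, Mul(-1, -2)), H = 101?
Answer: Rational(27756, 19) ≈ 1460.8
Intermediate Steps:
Function('g')(Y) = Add(12, Mul(6, Y)) (Function('g')(Y) = Mul(6, Add(2, Y)) = Add(12, Mul(6, Y)))
f = Rational(7, 6) (f = Mul(Rational(1, 6), Add(5, Mul(-1, -2))) = Mul(Rational(1, 6), Add(5, 2)) = Mul(Rational(1, 6), 7) = Rational(7, 6) ≈ 1.1667)
Function('h')(G) = Mul(Pow(Add(2, G), -1), Add(11, Mul(6, G))) (Function('h')(G) = Mul(Add(-1, Add(12, Mul(6, G))), Pow(Add(2, G), -1)) = Mul(Add(11, Mul(6, G)), Pow(Add(2, G), -1)) = Mul(Pow(Add(2, G), -1), Add(11, Mul(6, G))))
Mul(Add(j, H), Function('h')(f)) = Mul(Add(156, 101), Mul(Pow(Add(2, Rational(7, 6)), -1), Add(11, Mul(6, Rational(7, 6))))) = Mul(257, Mul(Pow(Rational(19, 6), -1), Add(11, 7))) = Mul(257, Mul(Rational(6, 19), 18)) = Mul(257, Rational(108, 19)) = Rational(27756, 19)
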